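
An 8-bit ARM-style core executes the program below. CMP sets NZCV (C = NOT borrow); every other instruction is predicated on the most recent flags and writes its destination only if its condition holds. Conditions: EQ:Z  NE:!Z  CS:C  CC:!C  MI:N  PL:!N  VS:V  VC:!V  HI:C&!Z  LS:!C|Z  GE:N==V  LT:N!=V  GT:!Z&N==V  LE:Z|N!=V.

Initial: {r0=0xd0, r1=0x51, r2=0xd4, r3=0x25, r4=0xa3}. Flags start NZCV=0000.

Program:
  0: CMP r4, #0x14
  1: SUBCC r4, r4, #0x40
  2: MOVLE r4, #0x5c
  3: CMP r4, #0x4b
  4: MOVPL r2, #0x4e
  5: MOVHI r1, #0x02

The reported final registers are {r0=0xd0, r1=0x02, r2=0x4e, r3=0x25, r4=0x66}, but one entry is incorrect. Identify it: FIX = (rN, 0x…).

0: ✓ CMP  NZCV=1010
1: · SUBCC
2: ✓ MOVLE  r4←0x5c
3: ✓ CMP  NZCV=0010
4: ✓ MOVPL  r2←0x4e
5: ✓ MOVHI  r1←0x02

FIX = (r4, 0x5c)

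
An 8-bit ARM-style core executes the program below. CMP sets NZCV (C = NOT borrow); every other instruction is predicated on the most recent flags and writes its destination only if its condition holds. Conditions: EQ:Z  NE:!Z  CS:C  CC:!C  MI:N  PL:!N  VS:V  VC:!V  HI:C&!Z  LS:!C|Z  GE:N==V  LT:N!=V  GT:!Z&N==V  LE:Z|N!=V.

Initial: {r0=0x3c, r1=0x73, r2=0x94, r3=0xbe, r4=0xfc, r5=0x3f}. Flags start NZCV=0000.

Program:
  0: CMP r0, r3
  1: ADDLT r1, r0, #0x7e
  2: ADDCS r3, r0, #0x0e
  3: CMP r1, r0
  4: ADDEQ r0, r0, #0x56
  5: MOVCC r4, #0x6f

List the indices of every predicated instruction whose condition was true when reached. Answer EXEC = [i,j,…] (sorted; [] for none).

0: ✓ CMP  NZCV=0000
1: · ADDLT
2: · ADDCS
3: ✓ CMP  NZCV=0010
4: · ADDEQ
5: · MOVCC

EXEC = []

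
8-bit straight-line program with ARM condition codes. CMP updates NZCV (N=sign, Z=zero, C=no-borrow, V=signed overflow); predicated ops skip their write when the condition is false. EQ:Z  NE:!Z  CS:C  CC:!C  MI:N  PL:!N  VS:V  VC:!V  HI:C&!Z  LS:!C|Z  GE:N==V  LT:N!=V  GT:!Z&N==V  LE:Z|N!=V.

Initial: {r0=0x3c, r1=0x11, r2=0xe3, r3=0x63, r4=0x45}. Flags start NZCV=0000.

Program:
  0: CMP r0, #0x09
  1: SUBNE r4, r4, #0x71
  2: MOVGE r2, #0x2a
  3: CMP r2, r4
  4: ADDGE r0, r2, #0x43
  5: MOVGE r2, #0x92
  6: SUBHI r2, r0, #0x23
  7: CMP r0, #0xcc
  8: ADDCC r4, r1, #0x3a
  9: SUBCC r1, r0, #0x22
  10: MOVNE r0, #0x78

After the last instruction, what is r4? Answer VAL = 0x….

VAL = 0x4b

0: ✓ CMP  NZCV=0010
1: ✓ SUBNE  r4←0xd4
2: ✓ MOVGE  r2←0x2a
3: ✓ CMP  NZCV=0000
4: ✓ ADDGE  r0←0x6d
5: ✓ MOVGE  r2←0x92
6: · SUBHI
7: ✓ CMP  NZCV=1001
8: ✓ ADDCC  r4←0x4b
9: ✓ SUBCC  r1←0x4b
10: ✓ MOVNE  r0←0x78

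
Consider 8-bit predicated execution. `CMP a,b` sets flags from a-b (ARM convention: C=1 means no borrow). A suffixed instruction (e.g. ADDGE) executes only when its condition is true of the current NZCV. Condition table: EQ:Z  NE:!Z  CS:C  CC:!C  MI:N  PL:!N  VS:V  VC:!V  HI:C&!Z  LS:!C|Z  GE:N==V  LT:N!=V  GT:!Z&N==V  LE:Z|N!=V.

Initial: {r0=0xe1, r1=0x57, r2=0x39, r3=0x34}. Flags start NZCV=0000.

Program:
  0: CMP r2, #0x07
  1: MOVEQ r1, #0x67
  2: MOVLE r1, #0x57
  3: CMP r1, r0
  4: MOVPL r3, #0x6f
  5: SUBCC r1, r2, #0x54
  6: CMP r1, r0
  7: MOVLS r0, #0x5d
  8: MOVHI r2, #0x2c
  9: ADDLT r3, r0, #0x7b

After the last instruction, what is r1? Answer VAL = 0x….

VAL = 0xe5

0: ✓ CMP  NZCV=0010
1: · MOVEQ
2: · MOVLE
3: ✓ CMP  NZCV=0000
4: ✓ MOVPL  r3←0x6f
5: ✓ SUBCC  r1←0xe5
6: ✓ CMP  NZCV=0010
7: · MOVLS
8: ✓ MOVHI  r2←0x2c
9: · ADDLT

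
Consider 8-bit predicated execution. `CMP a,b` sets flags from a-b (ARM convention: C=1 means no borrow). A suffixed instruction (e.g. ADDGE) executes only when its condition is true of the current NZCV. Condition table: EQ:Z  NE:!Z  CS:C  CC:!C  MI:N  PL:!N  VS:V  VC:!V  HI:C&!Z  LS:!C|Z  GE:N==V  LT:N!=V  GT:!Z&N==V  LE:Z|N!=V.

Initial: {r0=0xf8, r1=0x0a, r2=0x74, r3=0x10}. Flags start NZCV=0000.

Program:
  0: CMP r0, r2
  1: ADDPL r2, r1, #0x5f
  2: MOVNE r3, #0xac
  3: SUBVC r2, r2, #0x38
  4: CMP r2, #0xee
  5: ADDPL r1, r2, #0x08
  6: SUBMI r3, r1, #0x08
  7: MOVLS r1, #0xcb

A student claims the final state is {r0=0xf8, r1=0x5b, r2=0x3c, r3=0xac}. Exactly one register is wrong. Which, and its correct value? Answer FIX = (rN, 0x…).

FIX = (r1, 0xcb)

[0] flags=1010 → (cmp)
[1] flags=1010 PL?F → skip
[2] flags=1010 NE?T → r3=0xac
[3] flags=1010 VC?T → r2=0x3c
[4] flags=0000 → (cmp)
[5] flags=0000 PL?T → r1=0x44
[6] flags=0000 MI?F → skip
[7] flags=0000 LS?T → r1=0xcb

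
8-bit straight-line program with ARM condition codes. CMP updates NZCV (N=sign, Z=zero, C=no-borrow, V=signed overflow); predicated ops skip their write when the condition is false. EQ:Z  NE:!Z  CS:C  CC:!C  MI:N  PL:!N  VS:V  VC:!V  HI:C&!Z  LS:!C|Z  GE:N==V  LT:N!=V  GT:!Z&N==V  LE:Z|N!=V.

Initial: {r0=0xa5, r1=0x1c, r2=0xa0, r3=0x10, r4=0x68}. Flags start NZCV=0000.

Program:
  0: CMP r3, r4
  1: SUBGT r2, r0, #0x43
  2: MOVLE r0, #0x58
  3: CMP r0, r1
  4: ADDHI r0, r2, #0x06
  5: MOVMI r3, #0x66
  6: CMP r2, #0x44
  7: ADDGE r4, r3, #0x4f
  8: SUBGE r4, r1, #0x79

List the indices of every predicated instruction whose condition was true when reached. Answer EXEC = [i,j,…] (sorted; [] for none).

[0] flags=1000 → (cmp)
[1] flags=1000 GT?F → skip
[2] flags=1000 LE?T → r0=0x58
[3] flags=0010 → (cmp)
[4] flags=0010 HI?T → r0=0xa6
[5] flags=0010 MI?F → skip
[6] flags=0011 → (cmp)
[7] flags=0011 GE?F → skip
[8] flags=0011 GE?F → skip

EXEC = [2,4]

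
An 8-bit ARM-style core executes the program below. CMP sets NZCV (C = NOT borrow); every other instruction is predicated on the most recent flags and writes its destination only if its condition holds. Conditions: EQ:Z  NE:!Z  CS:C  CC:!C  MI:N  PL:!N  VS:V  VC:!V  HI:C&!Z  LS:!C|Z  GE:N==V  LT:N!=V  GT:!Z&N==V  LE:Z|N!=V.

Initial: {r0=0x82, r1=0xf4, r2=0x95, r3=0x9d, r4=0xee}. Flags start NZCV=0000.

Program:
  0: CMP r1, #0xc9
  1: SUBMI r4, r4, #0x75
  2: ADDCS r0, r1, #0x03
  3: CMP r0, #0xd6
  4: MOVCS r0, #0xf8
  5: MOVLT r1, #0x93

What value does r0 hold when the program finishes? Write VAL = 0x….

VAL = 0xf8

0: ✓ CMP  NZCV=0010
1: · SUBMI
2: ✓ ADDCS  r0←0xf7
3: ✓ CMP  NZCV=0010
4: ✓ MOVCS  r0←0xf8
5: · MOVLT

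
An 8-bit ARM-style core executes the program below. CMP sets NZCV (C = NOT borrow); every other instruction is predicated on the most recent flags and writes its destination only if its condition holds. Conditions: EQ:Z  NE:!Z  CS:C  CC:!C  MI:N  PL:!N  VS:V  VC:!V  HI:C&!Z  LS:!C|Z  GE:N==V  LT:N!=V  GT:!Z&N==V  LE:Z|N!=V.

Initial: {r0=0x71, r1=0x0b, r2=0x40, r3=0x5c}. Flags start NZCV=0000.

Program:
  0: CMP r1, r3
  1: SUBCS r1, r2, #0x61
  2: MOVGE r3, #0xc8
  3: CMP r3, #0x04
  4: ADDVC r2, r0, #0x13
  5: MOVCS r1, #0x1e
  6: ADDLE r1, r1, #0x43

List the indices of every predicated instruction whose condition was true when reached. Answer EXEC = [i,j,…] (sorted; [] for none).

EXEC = [4,5]

[0] flags=1000 → (cmp)
[1] flags=1000 CS?F → skip
[2] flags=1000 GE?F → skip
[3] flags=0010 → (cmp)
[4] flags=0010 VC?T → r2=0x84
[5] flags=0010 CS?T → r1=0x1e
[6] flags=0010 LE?F → skip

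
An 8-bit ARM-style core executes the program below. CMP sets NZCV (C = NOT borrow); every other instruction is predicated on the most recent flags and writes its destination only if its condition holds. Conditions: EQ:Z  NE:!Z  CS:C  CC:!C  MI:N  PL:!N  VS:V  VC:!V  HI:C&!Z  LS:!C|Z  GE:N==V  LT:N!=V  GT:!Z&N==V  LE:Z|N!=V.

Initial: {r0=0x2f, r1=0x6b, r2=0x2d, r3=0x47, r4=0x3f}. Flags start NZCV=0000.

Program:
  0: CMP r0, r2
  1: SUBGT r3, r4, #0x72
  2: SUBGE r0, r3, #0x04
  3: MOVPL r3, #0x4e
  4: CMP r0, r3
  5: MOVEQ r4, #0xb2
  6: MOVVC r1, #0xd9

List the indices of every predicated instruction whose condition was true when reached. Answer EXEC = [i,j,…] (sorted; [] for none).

[0] flags=0010 → (cmp)
[1] flags=0010 GT?T → r3=0xcd
[2] flags=0010 GE?T → r0=0xc9
[3] flags=0010 PL?T → r3=0x4e
[4] flags=0011 → (cmp)
[5] flags=0011 EQ?F → skip
[6] flags=0011 VC?F → skip

EXEC = [1,2,3]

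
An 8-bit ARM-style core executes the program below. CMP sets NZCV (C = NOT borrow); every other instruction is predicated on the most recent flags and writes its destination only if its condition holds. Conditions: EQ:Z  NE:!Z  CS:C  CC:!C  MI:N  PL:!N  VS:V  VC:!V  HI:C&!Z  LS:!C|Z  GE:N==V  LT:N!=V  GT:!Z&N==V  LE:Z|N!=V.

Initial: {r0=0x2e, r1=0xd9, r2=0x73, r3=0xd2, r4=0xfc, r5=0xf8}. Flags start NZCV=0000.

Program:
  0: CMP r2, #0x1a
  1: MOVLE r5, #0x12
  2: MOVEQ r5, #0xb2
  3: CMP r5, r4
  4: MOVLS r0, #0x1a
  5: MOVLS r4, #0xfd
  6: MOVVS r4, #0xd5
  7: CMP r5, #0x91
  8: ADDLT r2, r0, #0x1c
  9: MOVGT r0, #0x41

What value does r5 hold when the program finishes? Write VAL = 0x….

0: ✓ CMP  NZCV=0010
1: · MOVLE
2: · MOVEQ
3: ✓ CMP  NZCV=1000
4: ✓ MOVLS  r0←0x1a
5: ✓ MOVLS  r4←0xfd
6: · MOVVS
7: ✓ CMP  NZCV=0010
8: · ADDLT
9: ✓ MOVGT  r0←0x41

VAL = 0xf8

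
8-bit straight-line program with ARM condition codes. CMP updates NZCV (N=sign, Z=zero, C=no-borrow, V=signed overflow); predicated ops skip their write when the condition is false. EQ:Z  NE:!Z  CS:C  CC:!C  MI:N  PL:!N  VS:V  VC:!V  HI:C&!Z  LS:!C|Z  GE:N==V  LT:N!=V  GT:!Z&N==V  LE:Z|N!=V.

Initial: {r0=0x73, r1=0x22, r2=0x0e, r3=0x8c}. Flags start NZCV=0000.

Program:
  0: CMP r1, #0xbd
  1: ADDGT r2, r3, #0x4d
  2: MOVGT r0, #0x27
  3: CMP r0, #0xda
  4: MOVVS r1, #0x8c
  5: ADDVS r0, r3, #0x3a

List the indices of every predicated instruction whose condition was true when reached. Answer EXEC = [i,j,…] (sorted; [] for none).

[0] flags=0000 → (cmp)
[1] flags=0000 GT?T → r2=0xd9
[2] flags=0000 GT?T → r0=0x27
[3] flags=0000 → (cmp)
[4] flags=0000 VS?F → skip
[5] flags=0000 VS?F → skip

EXEC = [1,2]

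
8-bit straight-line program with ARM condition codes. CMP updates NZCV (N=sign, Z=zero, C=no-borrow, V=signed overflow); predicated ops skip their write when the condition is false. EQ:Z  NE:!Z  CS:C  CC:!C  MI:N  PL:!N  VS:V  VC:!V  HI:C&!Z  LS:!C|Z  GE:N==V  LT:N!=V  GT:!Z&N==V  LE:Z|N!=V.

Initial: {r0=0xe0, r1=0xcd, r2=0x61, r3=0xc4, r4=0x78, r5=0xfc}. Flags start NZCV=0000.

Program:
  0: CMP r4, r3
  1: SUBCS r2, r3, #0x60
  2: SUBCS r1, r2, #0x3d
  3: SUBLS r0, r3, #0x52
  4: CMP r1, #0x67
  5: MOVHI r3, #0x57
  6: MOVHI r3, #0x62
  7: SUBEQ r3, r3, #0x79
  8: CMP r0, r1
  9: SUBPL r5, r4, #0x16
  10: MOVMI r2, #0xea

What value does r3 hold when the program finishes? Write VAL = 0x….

VAL = 0x62

[0] flags=1001 → (cmp)
[1] flags=1001 CS?F → skip
[2] flags=1001 CS?F → skip
[3] flags=1001 LS?T → r0=0x72
[4] flags=0011 → (cmp)
[5] flags=0011 HI?T → r3=0x57
[6] flags=0011 HI?T → r3=0x62
[7] flags=0011 EQ?F → skip
[8] flags=1001 → (cmp)
[9] flags=1001 PL?F → skip
[10] flags=1001 MI?T → r2=0xea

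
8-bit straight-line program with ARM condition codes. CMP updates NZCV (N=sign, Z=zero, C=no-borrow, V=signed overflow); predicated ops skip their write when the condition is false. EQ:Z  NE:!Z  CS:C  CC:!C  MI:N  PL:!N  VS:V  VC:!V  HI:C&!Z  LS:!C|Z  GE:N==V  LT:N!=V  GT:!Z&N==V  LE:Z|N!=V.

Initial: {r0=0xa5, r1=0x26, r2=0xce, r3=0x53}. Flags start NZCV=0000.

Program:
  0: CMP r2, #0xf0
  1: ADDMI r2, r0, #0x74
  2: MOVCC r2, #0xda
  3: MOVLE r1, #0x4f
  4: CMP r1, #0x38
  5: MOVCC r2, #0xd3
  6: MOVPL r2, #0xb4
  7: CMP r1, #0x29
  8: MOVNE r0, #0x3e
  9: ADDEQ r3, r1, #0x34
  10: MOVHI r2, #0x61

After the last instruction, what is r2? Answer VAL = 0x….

VAL = 0x61

[0] flags=1000 → (cmp)
[1] flags=1000 MI?T → r2=0x19
[2] flags=1000 CC?T → r2=0xda
[3] flags=1000 LE?T → r1=0x4f
[4] flags=0010 → (cmp)
[5] flags=0010 CC?F → skip
[6] flags=0010 PL?T → r2=0xb4
[7] flags=0010 → (cmp)
[8] flags=0010 NE?T → r0=0x3e
[9] flags=0010 EQ?F → skip
[10] flags=0010 HI?T → r2=0x61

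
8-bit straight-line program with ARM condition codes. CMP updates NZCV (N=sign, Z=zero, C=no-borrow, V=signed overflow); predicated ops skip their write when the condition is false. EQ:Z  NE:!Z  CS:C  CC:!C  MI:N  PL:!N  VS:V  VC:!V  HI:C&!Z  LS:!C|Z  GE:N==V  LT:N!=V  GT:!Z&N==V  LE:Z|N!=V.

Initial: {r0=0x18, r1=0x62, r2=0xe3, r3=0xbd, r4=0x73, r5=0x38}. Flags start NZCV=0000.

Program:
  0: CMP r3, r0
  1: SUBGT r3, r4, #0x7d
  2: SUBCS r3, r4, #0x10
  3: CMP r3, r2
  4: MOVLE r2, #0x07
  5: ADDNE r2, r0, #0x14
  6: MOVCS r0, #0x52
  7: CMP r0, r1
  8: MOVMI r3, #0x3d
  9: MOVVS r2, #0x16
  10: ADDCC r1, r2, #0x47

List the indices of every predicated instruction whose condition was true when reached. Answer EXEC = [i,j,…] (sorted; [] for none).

0: ✓ CMP  NZCV=1010
1: · SUBGT
2: ✓ SUBCS  r3←0x63
3: ✓ CMP  NZCV=1001
4: · MOVLE
5: ✓ ADDNE  r2←0x2c
6: · MOVCS
7: ✓ CMP  NZCV=1000
8: ✓ MOVMI  r3←0x3d
9: · MOVVS
10: ✓ ADDCC  r1←0x73

EXEC = [2,5,8,10]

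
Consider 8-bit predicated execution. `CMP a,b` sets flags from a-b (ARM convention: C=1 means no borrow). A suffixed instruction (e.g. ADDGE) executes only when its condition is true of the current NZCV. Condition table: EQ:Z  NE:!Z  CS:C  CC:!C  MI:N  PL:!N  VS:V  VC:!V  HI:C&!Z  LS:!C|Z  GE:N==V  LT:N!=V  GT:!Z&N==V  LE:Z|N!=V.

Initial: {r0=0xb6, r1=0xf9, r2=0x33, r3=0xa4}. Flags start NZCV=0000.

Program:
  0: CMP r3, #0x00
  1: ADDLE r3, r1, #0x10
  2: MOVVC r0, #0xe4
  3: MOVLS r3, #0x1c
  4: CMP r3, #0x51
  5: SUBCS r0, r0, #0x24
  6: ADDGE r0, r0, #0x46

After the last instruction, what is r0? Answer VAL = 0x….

[0] flags=1010 → (cmp)
[1] flags=1010 LE?T → r3=0x09
[2] flags=1010 VC?T → r0=0xe4
[3] flags=1010 LS?F → skip
[4] flags=1000 → (cmp)
[5] flags=1000 CS?F → skip
[6] flags=1000 GE?F → skip

VAL = 0xe4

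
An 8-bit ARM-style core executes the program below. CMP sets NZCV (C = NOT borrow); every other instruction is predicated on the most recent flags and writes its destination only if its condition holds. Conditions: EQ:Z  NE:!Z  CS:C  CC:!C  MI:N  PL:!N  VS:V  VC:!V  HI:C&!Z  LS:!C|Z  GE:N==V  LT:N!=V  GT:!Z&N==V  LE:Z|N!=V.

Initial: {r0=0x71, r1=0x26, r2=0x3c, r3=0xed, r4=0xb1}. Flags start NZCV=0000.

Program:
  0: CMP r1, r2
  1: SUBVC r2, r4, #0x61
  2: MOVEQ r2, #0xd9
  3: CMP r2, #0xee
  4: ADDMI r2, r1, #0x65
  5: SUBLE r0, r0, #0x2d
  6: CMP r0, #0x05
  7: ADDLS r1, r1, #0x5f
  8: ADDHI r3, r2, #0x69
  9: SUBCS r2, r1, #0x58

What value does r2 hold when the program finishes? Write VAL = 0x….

[0] flags=1000 → (cmp)
[1] flags=1000 VC?T → r2=0x50
[2] flags=1000 EQ?F → skip
[3] flags=0000 → (cmp)
[4] flags=0000 MI?F → skip
[5] flags=0000 LE?F → skip
[6] flags=0010 → (cmp)
[7] flags=0010 LS?F → skip
[8] flags=0010 HI?T → r3=0xb9
[9] flags=0010 CS?T → r2=0xce

VAL = 0xce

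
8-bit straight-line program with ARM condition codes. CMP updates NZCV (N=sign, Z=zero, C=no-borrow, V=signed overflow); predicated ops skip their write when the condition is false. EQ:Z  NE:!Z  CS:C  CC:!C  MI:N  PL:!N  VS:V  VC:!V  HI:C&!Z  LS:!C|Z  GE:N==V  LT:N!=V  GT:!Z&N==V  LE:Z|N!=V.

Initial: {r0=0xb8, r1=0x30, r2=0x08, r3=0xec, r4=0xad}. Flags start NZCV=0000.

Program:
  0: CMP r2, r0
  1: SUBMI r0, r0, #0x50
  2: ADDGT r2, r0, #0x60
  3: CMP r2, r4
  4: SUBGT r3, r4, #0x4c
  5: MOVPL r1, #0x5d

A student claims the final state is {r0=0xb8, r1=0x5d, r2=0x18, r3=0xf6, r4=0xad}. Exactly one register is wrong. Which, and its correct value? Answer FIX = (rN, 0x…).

0: ✓ CMP  NZCV=0000
1: · SUBMI
2: ✓ ADDGT  r2←0x18
3: ✓ CMP  NZCV=0000
4: ✓ SUBGT  r3←0x61
5: ✓ MOVPL  r1←0x5d

FIX = (r3, 0x61)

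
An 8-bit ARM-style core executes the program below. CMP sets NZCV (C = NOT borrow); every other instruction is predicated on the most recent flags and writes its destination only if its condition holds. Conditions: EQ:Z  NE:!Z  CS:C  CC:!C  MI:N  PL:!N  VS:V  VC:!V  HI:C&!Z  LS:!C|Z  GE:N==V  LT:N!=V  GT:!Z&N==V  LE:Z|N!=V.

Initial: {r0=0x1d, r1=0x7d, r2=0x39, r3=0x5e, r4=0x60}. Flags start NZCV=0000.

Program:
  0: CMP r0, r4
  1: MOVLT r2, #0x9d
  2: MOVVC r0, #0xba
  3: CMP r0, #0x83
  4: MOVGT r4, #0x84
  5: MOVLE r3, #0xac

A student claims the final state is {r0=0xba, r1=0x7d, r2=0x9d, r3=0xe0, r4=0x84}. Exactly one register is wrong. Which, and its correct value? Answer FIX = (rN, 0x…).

FIX = (r3, 0x5e)

0: ✓ CMP  NZCV=1000
1: ✓ MOVLT  r2←0x9d
2: ✓ MOVVC  r0←0xba
3: ✓ CMP  NZCV=0010
4: ✓ MOVGT  r4←0x84
5: · MOVLE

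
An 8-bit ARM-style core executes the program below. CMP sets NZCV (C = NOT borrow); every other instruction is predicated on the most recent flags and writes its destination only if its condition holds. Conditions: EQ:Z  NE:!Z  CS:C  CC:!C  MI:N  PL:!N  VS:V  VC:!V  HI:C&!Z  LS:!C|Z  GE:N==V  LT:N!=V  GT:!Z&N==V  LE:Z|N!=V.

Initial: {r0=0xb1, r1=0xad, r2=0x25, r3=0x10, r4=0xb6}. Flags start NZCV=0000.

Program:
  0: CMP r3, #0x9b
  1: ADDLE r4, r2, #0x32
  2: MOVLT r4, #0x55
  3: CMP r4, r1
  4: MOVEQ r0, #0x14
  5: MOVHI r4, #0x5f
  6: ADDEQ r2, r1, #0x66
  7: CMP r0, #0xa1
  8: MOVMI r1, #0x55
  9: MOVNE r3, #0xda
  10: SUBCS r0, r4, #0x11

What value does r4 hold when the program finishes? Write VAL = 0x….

VAL = 0x5f

[0] flags=0000 → (cmp)
[1] flags=0000 LE?F → skip
[2] flags=0000 LT?F → skip
[3] flags=0010 → (cmp)
[4] flags=0010 EQ?F → skip
[5] flags=0010 HI?T → r4=0x5f
[6] flags=0010 EQ?F → skip
[7] flags=0010 → (cmp)
[8] flags=0010 MI?F → skip
[9] flags=0010 NE?T → r3=0xda
[10] flags=0010 CS?T → r0=0x4e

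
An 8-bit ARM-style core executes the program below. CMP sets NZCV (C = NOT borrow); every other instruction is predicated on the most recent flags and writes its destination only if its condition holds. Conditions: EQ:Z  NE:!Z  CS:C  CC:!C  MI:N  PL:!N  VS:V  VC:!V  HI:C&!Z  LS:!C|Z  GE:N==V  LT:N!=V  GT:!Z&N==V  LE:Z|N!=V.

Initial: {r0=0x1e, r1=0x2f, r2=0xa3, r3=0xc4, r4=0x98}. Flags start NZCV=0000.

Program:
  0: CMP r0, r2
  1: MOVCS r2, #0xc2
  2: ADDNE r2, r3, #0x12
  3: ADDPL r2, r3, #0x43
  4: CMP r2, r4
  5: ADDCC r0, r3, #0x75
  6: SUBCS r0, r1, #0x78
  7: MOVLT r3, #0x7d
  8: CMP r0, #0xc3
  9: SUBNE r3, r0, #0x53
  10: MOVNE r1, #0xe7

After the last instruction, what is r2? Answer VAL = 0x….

VAL = 0x07

0: ✓ CMP  NZCV=0000
1: · MOVCS
2: ✓ ADDNE  r2←0xd6
3: ✓ ADDPL  r2←0x07
4: ✓ CMP  NZCV=0000
5: ✓ ADDCC  r0←0x39
6: · SUBCS
7: · MOVLT
8: ✓ CMP  NZCV=0000
9: ✓ SUBNE  r3←0xe6
10: ✓ MOVNE  r1←0xe7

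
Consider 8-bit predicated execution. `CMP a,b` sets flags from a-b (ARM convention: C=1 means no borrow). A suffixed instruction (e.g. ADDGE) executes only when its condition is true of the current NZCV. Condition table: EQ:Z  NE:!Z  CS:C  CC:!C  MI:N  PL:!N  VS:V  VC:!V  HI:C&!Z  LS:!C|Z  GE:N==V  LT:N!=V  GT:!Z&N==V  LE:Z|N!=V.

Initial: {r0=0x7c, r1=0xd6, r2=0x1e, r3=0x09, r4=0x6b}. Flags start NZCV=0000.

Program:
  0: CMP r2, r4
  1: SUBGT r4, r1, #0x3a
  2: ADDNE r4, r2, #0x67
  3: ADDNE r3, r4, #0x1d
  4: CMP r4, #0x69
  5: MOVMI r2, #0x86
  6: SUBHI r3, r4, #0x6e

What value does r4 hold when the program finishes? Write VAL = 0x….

VAL = 0x85

[0] flags=1000 → (cmp)
[1] flags=1000 GT?F → skip
[2] flags=1000 NE?T → r4=0x85
[3] flags=1000 NE?T → r3=0xa2
[4] flags=0011 → (cmp)
[5] flags=0011 MI?F → skip
[6] flags=0011 HI?T → r3=0x17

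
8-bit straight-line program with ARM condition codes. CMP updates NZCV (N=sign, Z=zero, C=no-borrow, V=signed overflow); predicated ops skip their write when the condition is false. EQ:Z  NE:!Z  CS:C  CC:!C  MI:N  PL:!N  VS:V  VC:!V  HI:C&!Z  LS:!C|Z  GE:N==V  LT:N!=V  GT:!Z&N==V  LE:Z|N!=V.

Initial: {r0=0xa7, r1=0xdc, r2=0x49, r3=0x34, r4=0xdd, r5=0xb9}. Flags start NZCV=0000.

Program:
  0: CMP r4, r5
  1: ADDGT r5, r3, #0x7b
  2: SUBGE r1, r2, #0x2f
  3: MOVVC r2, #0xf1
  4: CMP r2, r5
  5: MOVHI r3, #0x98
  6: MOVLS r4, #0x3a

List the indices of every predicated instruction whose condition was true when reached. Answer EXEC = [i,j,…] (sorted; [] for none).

0: ✓ CMP  NZCV=0010
1: ✓ ADDGT  r5←0xaf
2: ✓ SUBGE  r1←0x1a
3: ✓ MOVVC  r2←0xf1
4: ✓ CMP  NZCV=0010
5: ✓ MOVHI  r3←0x98
6: · MOVLS

EXEC = [1,2,3,5]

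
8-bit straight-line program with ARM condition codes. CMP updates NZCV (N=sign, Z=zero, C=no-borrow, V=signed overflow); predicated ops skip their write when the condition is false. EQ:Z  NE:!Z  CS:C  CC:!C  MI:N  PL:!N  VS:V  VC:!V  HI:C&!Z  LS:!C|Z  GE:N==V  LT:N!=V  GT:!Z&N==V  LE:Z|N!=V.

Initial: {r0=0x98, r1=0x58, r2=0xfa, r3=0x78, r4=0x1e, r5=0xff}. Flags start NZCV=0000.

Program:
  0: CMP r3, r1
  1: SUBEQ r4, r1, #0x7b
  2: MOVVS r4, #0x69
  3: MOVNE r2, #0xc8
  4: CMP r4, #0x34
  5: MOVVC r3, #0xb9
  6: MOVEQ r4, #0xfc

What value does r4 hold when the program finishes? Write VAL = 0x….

[0] flags=0010 → (cmp)
[1] flags=0010 EQ?F → skip
[2] flags=0010 VS?F → skip
[3] flags=0010 NE?T → r2=0xc8
[4] flags=1000 → (cmp)
[5] flags=1000 VC?T → r3=0xb9
[6] flags=1000 EQ?F → skip

VAL = 0x1e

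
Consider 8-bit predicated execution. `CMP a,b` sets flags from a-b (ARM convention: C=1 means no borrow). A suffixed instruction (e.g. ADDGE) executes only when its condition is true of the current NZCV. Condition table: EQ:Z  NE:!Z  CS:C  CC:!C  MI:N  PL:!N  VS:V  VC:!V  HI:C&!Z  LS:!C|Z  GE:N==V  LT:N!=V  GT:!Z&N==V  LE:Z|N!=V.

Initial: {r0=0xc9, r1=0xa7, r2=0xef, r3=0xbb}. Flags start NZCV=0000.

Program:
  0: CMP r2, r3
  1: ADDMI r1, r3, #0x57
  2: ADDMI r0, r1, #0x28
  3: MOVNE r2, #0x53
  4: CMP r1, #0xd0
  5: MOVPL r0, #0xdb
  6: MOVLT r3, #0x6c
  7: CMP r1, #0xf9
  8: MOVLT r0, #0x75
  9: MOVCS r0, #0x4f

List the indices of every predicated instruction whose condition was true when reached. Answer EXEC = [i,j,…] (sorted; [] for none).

EXEC = [3,6,8]

[0] flags=0010 → (cmp)
[1] flags=0010 MI?F → skip
[2] flags=0010 MI?F → skip
[3] flags=0010 NE?T → r2=0x53
[4] flags=1000 → (cmp)
[5] flags=1000 PL?F → skip
[6] flags=1000 LT?T → r3=0x6c
[7] flags=1000 → (cmp)
[8] flags=1000 LT?T → r0=0x75
[9] flags=1000 CS?F → skip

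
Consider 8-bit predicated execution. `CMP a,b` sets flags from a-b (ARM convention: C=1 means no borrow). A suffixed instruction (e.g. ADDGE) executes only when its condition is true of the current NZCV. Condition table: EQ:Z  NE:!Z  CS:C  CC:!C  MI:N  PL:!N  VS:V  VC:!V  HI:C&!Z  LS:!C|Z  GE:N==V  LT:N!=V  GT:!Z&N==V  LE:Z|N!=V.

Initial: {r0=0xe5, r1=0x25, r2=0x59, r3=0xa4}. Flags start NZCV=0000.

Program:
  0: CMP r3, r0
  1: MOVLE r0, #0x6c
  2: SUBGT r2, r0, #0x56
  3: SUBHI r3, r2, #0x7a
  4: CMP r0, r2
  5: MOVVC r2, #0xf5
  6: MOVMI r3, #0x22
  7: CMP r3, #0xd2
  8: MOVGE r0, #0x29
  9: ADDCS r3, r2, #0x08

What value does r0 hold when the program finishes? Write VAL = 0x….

0: ✓ CMP  NZCV=1000
1: ✓ MOVLE  r0←0x6c
2: · SUBGT
3: · SUBHI
4: ✓ CMP  NZCV=0010
5: ✓ MOVVC  r2←0xf5
6: · MOVMI
7: ✓ CMP  NZCV=1000
8: · MOVGE
9: · ADDCS

VAL = 0x6c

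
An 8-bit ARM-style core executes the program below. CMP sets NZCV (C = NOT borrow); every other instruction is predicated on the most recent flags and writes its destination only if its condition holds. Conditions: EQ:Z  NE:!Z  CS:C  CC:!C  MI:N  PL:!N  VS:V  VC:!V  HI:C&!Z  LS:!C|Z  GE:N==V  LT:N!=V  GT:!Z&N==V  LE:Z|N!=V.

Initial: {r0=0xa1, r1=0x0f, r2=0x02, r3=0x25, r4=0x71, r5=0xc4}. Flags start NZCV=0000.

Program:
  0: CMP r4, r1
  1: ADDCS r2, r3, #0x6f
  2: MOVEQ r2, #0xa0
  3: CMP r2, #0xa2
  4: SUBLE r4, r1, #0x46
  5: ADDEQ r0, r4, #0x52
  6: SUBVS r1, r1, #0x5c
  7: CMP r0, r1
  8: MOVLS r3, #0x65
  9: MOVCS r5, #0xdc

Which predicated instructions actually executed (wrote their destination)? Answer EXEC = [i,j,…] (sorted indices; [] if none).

EXEC = [1,4,9]

0: ✓ CMP  NZCV=0010
1: ✓ ADDCS  r2←0x94
2: · MOVEQ
3: ✓ CMP  NZCV=1000
4: ✓ SUBLE  r4←0xc9
5: · ADDEQ
6: · SUBVS
7: ✓ CMP  NZCV=1010
8: · MOVLS
9: ✓ MOVCS  r5←0xdc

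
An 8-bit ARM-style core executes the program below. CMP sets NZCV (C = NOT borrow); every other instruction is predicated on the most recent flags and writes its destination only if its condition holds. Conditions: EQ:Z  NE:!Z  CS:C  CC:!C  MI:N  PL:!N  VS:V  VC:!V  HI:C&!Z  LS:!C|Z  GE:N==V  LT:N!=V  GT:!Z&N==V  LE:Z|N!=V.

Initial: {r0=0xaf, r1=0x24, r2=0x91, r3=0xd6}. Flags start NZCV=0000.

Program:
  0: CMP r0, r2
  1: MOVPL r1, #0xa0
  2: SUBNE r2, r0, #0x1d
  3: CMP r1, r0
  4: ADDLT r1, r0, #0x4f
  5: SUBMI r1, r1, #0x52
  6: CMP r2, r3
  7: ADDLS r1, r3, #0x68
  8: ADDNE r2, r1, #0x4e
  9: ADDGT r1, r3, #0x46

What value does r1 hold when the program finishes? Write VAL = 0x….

VAL = 0x3e

0: ✓ CMP  NZCV=0010
1: ✓ MOVPL  r1←0xa0
2: ✓ SUBNE  r2←0x92
3: ✓ CMP  NZCV=1000
4: ✓ ADDLT  r1←0xfe
5: ✓ SUBMI  r1←0xac
6: ✓ CMP  NZCV=1000
7: ✓ ADDLS  r1←0x3e
8: ✓ ADDNE  r2←0x8c
9: · ADDGT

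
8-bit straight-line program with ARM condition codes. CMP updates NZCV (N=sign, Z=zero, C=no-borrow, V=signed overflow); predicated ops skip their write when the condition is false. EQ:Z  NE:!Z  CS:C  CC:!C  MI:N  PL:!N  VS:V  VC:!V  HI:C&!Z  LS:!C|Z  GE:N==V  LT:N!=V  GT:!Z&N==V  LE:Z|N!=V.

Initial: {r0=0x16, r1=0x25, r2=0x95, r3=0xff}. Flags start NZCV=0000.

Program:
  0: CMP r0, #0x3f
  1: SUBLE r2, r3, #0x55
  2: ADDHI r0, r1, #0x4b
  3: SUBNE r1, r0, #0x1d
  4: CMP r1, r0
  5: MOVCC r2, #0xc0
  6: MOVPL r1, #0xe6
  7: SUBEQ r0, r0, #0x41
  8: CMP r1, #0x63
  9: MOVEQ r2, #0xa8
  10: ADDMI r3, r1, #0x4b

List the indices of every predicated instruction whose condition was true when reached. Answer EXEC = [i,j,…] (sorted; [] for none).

0: ✓ CMP  NZCV=1000
1: ✓ SUBLE  r2←0xaa
2: · ADDHI
3: ✓ SUBNE  r1←0xf9
4: ✓ CMP  NZCV=1010
5: · MOVCC
6: · MOVPL
7: · SUBEQ
8: ✓ CMP  NZCV=1010
9: · MOVEQ
10: ✓ ADDMI  r3←0x44

EXEC = [1,3,10]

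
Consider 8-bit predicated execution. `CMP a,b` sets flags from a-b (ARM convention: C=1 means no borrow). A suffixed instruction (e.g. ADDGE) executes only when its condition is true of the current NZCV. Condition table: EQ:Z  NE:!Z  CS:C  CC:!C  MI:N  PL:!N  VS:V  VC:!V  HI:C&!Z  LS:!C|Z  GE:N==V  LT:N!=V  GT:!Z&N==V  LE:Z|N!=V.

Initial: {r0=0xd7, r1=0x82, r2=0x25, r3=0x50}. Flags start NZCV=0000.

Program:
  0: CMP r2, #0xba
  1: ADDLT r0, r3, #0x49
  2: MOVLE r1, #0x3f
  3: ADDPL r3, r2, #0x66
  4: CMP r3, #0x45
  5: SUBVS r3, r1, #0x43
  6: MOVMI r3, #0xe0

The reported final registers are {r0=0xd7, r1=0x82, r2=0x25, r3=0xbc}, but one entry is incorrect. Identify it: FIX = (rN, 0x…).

FIX = (r3, 0x3f)

0: ✓ CMP  NZCV=0000
1: · ADDLT
2: · MOVLE
3: ✓ ADDPL  r3←0x8b
4: ✓ CMP  NZCV=0011
5: ✓ SUBVS  r3←0x3f
6: · MOVMI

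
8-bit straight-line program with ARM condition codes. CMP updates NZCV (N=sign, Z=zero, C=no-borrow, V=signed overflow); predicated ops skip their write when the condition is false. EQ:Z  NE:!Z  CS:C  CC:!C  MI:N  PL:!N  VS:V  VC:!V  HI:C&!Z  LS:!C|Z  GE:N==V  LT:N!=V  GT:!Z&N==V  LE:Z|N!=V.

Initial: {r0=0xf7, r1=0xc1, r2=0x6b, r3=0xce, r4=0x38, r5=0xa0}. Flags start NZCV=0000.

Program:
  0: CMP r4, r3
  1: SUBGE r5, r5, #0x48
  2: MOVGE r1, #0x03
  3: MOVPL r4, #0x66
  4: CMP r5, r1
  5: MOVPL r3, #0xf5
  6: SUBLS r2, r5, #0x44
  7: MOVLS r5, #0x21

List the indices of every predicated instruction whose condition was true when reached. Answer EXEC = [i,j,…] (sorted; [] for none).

[0] flags=0000 → (cmp)
[1] flags=0000 GE?T → r5=0x58
[2] flags=0000 GE?T → r1=0x03
[3] flags=0000 PL?T → r4=0x66
[4] flags=0010 → (cmp)
[5] flags=0010 PL?T → r3=0xf5
[6] flags=0010 LS?F → skip
[7] flags=0010 LS?F → skip

EXEC = [1,2,3,5]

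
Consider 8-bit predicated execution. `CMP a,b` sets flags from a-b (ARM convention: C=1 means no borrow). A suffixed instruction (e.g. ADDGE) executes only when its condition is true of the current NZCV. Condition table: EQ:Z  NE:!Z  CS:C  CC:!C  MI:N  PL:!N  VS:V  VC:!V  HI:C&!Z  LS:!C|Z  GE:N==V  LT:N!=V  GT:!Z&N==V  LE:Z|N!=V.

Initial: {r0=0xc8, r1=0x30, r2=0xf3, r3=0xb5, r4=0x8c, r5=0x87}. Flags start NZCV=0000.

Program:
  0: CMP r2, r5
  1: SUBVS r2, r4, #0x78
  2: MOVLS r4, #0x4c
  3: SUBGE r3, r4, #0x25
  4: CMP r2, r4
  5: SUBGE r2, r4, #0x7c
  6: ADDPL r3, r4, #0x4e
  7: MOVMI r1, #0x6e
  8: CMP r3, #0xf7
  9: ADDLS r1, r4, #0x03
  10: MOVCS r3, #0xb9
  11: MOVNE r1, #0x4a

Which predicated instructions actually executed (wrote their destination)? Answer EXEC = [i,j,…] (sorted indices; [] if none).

EXEC = [3,5,6,9,11]

0: ✓ CMP  NZCV=0010
1: · SUBVS
2: · MOVLS
3: ✓ SUBGE  r3←0x67
4: ✓ CMP  NZCV=0010
5: ✓ SUBGE  r2←0x10
6: ✓ ADDPL  r3←0xda
7: · MOVMI
8: ✓ CMP  NZCV=1000
9: ✓ ADDLS  r1←0x8f
10: · MOVCS
11: ✓ MOVNE  r1←0x4a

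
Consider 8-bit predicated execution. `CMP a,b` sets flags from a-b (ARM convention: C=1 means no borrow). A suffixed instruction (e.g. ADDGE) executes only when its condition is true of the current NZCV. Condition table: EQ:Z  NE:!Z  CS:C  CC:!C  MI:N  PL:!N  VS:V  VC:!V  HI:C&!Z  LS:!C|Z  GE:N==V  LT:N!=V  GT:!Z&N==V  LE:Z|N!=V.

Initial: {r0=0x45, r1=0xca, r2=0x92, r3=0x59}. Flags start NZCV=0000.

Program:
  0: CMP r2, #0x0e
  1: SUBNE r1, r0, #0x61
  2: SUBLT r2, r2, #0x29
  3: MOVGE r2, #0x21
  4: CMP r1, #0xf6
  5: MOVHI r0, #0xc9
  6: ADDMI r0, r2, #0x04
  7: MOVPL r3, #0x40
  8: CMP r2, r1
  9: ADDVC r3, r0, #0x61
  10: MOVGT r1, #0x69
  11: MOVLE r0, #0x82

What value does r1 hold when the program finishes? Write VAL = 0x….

[0] flags=1010 → (cmp)
[1] flags=1010 NE?T → r1=0xe4
[2] flags=1010 LT?T → r2=0x69
[3] flags=1010 GE?F → skip
[4] flags=1000 → (cmp)
[5] flags=1000 HI?F → skip
[6] flags=1000 MI?T → r0=0x6d
[7] flags=1000 PL?F → skip
[8] flags=1001 → (cmp)
[9] flags=1001 VC?F → skip
[10] flags=1001 GT?T → r1=0x69
[11] flags=1001 LE?F → skip

VAL = 0x69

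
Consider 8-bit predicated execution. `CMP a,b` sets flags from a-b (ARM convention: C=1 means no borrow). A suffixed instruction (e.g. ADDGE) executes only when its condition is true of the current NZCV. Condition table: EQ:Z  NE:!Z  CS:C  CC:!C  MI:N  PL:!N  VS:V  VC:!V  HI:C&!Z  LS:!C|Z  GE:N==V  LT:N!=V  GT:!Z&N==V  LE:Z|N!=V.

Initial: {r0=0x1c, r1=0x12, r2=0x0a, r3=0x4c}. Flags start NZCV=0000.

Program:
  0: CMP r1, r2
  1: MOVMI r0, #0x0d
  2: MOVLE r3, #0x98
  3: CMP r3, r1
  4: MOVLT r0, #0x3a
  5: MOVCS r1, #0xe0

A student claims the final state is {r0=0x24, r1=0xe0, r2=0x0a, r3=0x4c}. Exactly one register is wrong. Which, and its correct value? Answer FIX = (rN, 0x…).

[0] flags=0010 → (cmp)
[1] flags=0010 MI?F → skip
[2] flags=0010 LE?F → skip
[3] flags=0010 → (cmp)
[4] flags=0010 LT?F → skip
[5] flags=0010 CS?T → r1=0xe0

FIX = (r0, 0x1c)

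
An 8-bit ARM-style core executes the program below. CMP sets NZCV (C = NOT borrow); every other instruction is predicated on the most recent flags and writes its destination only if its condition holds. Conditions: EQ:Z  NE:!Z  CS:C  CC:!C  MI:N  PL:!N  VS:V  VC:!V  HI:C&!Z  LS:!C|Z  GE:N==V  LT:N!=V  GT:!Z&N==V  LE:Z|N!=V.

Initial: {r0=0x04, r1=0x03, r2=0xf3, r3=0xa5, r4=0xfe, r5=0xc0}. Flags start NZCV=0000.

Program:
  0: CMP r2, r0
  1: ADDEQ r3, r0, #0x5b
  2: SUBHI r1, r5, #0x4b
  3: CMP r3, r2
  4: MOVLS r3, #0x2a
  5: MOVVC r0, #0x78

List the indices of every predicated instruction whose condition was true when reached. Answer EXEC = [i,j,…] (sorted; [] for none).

EXEC = [2,4,5]

[0] flags=1010 → (cmp)
[1] flags=1010 EQ?F → skip
[2] flags=1010 HI?T → r1=0x75
[3] flags=1000 → (cmp)
[4] flags=1000 LS?T → r3=0x2a
[5] flags=1000 VC?T → r0=0x78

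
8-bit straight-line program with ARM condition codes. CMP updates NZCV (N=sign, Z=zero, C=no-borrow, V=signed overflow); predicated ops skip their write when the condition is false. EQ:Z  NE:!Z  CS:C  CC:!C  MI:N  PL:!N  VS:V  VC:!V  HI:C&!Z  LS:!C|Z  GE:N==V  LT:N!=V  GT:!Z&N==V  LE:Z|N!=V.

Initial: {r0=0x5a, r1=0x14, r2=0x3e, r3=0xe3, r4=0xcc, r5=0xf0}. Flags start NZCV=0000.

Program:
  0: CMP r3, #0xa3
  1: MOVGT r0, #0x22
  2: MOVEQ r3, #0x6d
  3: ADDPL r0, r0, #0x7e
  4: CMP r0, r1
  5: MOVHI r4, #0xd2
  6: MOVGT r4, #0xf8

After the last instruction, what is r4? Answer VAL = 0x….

0: ✓ CMP  NZCV=0010
1: ✓ MOVGT  r0←0x22
2: · MOVEQ
3: ✓ ADDPL  r0←0xa0
4: ✓ CMP  NZCV=1010
5: ✓ MOVHI  r4←0xd2
6: · MOVGT

VAL = 0xd2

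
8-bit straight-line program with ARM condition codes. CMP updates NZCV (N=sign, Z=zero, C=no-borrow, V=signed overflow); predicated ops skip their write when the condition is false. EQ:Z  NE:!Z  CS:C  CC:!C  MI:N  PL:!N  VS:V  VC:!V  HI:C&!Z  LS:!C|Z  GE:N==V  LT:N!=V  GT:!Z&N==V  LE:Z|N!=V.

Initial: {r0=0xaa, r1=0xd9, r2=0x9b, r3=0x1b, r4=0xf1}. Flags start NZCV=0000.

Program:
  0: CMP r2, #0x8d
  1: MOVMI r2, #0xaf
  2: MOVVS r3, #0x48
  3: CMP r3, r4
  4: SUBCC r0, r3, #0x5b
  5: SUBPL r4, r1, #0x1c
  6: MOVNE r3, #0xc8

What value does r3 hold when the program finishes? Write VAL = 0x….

VAL = 0xc8

[0] flags=0010 → (cmp)
[1] flags=0010 MI?F → skip
[2] flags=0010 VS?F → skip
[3] flags=0000 → (cmp)
[4] flags=0000 CC?T → r0=0xc0
[5] flags=0000 PL?T → r4=0xbd
[6] flags=0000 NE?T → r3=0xc8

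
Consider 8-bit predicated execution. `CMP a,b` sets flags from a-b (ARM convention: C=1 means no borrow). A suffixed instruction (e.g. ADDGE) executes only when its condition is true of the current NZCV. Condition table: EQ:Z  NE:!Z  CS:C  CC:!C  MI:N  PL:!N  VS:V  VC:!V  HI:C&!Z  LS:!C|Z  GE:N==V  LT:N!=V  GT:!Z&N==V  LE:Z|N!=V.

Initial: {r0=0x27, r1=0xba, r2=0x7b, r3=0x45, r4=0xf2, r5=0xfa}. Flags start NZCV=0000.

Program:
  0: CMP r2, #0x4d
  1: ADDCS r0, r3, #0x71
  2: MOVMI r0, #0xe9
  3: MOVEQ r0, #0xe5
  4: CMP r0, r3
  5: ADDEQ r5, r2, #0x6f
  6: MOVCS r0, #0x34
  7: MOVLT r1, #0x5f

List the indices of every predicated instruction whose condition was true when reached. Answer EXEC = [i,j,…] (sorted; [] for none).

[0] flags=0010 → (cmp)
[1] flags=0010 CS?T → r0=0xb6
[2] flags=0010 MI?F → skip
[3] flags=0010 EQ?F → skip
[4] flags=0011 → (cmp)
[5] flags=0011 EQ?F → skip
[6] flags=0011 CS?T → r0=0x34
[7] flags=0011 LT?T → r1=0x5f

EXEC = [1,6,7]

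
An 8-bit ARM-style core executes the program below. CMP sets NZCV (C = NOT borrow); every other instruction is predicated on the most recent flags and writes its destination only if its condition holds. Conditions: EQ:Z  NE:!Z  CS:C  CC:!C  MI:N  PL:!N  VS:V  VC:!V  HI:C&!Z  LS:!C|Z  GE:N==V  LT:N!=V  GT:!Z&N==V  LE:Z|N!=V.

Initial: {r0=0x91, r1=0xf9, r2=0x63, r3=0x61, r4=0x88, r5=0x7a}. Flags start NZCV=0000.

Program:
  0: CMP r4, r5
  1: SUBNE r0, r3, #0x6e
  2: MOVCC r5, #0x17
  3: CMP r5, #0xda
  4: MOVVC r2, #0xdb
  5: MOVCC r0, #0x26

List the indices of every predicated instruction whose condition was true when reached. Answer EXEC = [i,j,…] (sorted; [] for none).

EXEC = [1,5]

[0] flags=0011 → (cmp)
[1] flags=0011 NE?T → r0=0xf3
[2] flags=0011 CC?F → skip
[3] flags=1001 → (cmp)
[4] flags=1001 VC?F → skip
[5] flags=1001 CC?T → r0=0x26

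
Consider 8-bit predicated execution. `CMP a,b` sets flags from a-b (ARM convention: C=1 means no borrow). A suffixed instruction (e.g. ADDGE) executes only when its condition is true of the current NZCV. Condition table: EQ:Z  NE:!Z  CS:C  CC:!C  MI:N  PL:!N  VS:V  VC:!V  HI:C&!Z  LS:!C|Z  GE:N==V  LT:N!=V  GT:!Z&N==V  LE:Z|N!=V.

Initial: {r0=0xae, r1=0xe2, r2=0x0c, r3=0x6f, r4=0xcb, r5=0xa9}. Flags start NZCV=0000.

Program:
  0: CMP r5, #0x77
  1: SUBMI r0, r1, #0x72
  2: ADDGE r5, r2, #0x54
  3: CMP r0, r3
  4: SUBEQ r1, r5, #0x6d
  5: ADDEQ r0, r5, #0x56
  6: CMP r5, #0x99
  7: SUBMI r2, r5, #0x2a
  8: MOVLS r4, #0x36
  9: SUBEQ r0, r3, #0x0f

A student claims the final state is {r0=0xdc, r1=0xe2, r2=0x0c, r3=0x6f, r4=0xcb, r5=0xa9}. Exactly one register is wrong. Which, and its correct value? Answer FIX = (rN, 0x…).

FIX = (r0, 0xae)

[0] flags=0011 → (cmp)
[1] flags=0011 MI?F → skip
[2] flags=0011 GE?F → skip
[3] flags=0011 → (cmp)
[4] flags=0011 EQ?F → skip
[5] flags=0011 EQ?F → skip
[6] flags=0010 → (cmp)
[7] flags=0010 MI?F → skip
[8] flags=0010 LS?F → skip
[9] flags=0010 EQ?F → skip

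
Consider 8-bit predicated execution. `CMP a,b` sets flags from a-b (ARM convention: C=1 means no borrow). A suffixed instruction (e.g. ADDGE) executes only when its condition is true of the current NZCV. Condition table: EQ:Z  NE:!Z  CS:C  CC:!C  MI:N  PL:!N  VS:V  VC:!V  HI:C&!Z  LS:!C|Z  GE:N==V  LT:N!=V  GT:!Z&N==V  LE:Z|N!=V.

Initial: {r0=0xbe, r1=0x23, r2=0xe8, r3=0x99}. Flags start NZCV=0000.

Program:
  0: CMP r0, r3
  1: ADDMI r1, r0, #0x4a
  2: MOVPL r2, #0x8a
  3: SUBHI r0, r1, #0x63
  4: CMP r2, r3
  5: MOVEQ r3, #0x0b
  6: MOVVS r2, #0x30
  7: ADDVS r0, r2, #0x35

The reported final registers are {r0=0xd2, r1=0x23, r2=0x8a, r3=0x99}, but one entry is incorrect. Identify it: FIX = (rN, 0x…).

FIX = (r0, 0xc0)

[0] flags=0010 → (cmp)
[1] flags=0010 MI?F → skip
[2] flags=0010 PL?T → r2=0x8a
[3] flags=0010 HI?T → r0=0xc0
[4] flags=1000 → (cmp)
[5] flags=1000 EQ?F → skip
[6] flags=1000 VS?F → skip
[7] flags=1000 VS?F → skip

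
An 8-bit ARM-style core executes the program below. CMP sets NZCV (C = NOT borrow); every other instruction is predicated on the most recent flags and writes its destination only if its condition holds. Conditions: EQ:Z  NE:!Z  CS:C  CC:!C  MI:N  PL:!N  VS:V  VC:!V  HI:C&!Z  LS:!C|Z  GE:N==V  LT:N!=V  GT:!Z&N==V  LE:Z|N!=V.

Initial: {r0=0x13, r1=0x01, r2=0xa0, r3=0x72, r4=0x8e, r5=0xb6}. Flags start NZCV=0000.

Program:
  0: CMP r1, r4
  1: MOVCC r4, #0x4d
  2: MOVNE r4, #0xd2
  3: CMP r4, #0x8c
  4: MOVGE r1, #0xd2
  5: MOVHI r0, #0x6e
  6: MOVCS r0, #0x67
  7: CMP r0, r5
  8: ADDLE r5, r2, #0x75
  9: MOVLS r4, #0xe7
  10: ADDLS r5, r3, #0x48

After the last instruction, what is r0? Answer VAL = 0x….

VAL = 0x67

[0] flags=0000 → (cmp)
[1] flags=0000 CC?T → r4=0x4d
[2] flags=0000 NE?T → r4=0xd2
[3] flags=0010 → (cmp)
[4] flags=0010 GE?T → r1=0xd2
[5] flags=0010 HI?T → r0=0x6e
[6] flags=0010 CS?T → r0=0x67
[7] flags=1001 → (cmp)
[8] flags=1001 LE?F → skip
[9] flags=1001 LS?T → r4=0xe7
[10] flags=1001 LS?T → r5=0xba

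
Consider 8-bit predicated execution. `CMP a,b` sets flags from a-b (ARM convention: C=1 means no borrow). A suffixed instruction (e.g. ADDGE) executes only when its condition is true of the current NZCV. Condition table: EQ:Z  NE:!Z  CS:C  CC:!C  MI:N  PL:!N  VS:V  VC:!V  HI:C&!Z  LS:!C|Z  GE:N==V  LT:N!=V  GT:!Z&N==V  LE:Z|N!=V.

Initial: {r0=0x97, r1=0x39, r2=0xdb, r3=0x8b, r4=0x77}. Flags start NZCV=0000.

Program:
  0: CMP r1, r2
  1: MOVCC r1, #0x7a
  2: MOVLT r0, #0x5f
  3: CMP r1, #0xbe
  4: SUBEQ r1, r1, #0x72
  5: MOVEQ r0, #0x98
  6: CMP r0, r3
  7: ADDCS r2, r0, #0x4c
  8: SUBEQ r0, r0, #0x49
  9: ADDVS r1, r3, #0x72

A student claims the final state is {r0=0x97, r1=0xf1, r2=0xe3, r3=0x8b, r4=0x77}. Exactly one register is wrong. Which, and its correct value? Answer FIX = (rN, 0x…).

FIX = (r1, 0x7a)

[0] flags=0000 → (cmp)
[1] flags=0000 CC?T → r1=0x7a
[2] flags=0000 LT?F → skip
[3] flags=1001 → (cmp)
[4] flags=1001 EQ?F → skip
[5] flags=1001 EQ?F → skip
[6] flags=0010 → (cmp)
[7] flags=0010 CS?T → r2=0xe3
[8] flags=0010 EQ?F → skip
[9] flags=0010 VS?F → skip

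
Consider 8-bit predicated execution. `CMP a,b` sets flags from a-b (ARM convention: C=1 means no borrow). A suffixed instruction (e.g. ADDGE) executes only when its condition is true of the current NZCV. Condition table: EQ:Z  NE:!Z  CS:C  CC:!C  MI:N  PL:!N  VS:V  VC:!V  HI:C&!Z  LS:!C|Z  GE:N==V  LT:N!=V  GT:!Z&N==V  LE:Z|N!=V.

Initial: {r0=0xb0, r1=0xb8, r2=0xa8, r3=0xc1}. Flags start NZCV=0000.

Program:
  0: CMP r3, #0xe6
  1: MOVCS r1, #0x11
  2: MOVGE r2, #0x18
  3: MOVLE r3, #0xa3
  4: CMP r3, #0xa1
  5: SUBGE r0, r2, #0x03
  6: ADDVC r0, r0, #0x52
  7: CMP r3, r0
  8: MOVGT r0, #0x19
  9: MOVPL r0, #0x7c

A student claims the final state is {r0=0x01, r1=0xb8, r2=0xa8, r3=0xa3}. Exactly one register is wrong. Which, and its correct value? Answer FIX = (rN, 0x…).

FIX = (r0, 0xf7)

[0] flags=1000 → (cmp)
[1] flags=1000 CS?F → skip
[2] flags=1000 GE?F → skip
[3] flags=1000 LE?T → r3=0xa3
[4] flags=0010 → (cmp)
[5] flags=0010 GE?T → r0=0xa5
[6] flags=0010 VC?T → r0=0xf7
[7] flags=1000 → (cmp)
[8] flags=1000 GT?F → skip
[9] flags=1000 PL?F → skip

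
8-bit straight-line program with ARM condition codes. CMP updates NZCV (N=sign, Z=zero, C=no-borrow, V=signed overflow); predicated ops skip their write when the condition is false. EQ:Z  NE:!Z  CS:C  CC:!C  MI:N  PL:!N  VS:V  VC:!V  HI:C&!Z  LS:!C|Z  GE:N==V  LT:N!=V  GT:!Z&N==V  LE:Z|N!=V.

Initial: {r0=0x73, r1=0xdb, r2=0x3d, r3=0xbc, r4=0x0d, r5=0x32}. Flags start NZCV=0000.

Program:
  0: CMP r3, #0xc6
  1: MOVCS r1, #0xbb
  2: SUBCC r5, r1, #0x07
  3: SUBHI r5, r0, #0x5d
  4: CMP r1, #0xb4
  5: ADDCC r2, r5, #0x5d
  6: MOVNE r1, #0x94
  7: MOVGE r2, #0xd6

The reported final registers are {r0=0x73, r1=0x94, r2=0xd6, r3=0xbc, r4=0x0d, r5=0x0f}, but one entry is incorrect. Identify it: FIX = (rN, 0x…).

[0] flags=1000 → (cmp)
[1] flags=1000 CS?F → skip
[2] flags=1000 CC?T → r5=0xd4
[3] flags=1000 HI?F → skip
[4] flags=0010 → (cmp)
[5] flags=0010 CC?F → skip
[6] flags=0010 NE?T → r1=0x94
[7] flags=0010 GE?T → r2=0xd6

FIX = (r5, 0xd4)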